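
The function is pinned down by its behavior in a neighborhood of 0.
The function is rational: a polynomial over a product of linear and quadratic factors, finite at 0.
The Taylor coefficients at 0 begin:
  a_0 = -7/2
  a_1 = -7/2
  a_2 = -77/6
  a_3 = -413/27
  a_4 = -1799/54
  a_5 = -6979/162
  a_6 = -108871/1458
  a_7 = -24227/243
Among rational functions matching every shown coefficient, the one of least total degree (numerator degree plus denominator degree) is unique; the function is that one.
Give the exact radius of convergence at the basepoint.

The radius of convergence is -1/6 + (1/6)*sqrt(37).

No rational of total degree below 6 reproduces all 8 coefficients; solving the [0/6] Pade equations on them gives f(z) = 7/(2*(z**2 + z/3 - 1)**3), whose expansion matches every shown term.
Denominator factor (z**2 + z/3 - 1)^3: discriminant 37/9, real irrational roots -1/6 + (1/6)*sqrt(37) and -1/6 - (1/6)*sqrt(37); poles of order 3, moduli -1/6 + (1/6)*sqrt(37) and 1/6 + (1/6)*sqrt(37).
The radius of convergence is the smallest modulus among the singular points: -1/6 + (1/6)*sqrt(37).


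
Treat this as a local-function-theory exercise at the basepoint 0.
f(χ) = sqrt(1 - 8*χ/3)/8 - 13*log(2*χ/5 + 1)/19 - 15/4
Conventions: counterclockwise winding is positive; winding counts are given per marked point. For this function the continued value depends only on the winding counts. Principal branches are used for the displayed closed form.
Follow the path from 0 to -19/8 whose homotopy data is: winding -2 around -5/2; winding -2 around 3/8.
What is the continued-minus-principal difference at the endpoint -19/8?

Continued minus principal equals (52/19)*pi*i.

The rational part is single-valued and drops out of the difference; each branch term changes only by its own monodromy.
(1/8)*sqrt(1 - χ/(3/8)): winding -2 is even, the square root returns to the same sheet, contribution 0.
(-13/19)*log(1 - χ/(-5/2)): each positive loop around -5/2 adds 2*pi*i to the log, so winding -2 contributes (-13/19)*(-2)*2*pi*i = (52/19)*pi*i.
Summing the contributions at χ = -19/8 gives (52/19)*pi*i.


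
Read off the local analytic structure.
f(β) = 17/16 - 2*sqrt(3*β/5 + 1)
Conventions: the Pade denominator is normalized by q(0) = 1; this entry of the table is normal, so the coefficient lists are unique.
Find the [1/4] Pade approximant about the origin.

Taylor coefficients needed (expand at 0): a_0 = -15/16, a_1 = -3/5, a_2 = 9/100, a_3 = -27/1000, a_4 = 81/8000, a_5 = -1701/400000.
Write the denominator as Q(β) = 1 + q1*β + q2*β^2 + q3*β^3 + q4*β^4. Requiring Q*f - P = O(β^6) with deg P <= 1 kills the coefficients of β^2..β^5 in Q*f:
  β^2: a_2 + q1*a_1 + q2*a_0 = 0, i.e. 9/100 + (-3/5)*q1 + (-15/16)*q2 = 0.
  β^3: a_3 + q1*a_2 + q2*a_1 + q3*a_0 = 0, i.e. -27/1000 + (9/100)*q1 + (-3/5)*q2 + (-15/16)*q3 = 0.
  β^4: a_4 + q1*a_3 + q2*a_2 + q3*a_1 + q4*a_0 = 0, i.e. 81/8000 + (-27/1000)*q1 + (9/100)*q2 + (-3/5)*q3 + (-15/16)*q4 = 0.
  β^5: a_5 + q1*a_4 + q2*a_3 + q3*a_2 + q4*a_1 = 0, i.e. -1701/400000 + (81/8000)*q1 + (-27/1000)*q2 + (9/100)*q3 + (-3/5)*q4 = 0.
Solving this linear system: q1 = 146733/764770, q2 = -51228/1911925, q3 = 64692/9559625, q4 = -62289/38238500.
The numerator is Q*f truncated at degree 1: P0 = a_0 = -15/16; P1 = a_1 + q1*a_0 = -9542787/12236320.

The Pade approximant has numerator coefficients [-15/16, -9542787/12236320]; denominator coefficients [1, 146733/764770, -51228/1911925, 64692/9559625, -62289/38238500].


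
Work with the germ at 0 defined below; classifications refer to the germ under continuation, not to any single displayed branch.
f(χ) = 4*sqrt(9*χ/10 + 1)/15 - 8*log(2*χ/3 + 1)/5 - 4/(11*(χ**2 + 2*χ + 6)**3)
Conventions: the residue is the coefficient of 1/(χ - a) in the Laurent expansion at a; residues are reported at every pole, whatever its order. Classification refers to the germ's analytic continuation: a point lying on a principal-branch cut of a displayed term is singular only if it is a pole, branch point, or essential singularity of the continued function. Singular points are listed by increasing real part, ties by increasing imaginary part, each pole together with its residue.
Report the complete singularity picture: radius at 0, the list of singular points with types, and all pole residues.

Radius of convergence at 0: 10/9.
At -3/2: a logarithmic branch point.
At -10/9: an algebraic (square-root) branch point.
At (-1) - (sqrt(5))*i: a pole of order 3; residue -((3/5500)*sqrt(5))*i.
At (-1) + (sqrt(5))*i: a pole of order 3; residue ((3/5500)*sqrt(5))*i.

Denominator factor (χ**2 + 2*χ + 6)^3: discriminant -20, complex-conjugate roots (-1) + (sqrt(5))*i and (-1) - (sqrt(5))*i; poles of order 3, moduli sqrt(6) and sqrt(6).
Branch term (-8/5)*log(1 - χ/(-3/2)): its argument vanishes at χ = -3/2, a logarithmic branch point, modulus 3/2.
Branch term (4/15)*sqrt(1 - χ/(-10/9)): its argument vanishes at χ = -10/9, a square-root branch point, modulus 10/9.
The radius of convergence is the smallest modulus among the singular points: 10/9.
The branch terms are analytic at (-1) - (sqrt(5))*i and contribute nothing to the residue; only the rational part matters.
The factor χ**2 + 2*χ + 6 splits as (χ - a)(χ - a') with a = (-1) - (sqrt(5))*i, a' = (-1) + (sqrt(5))*i. At the order-3 pole a set g(χ) = (χ - a)^3*(rational part) = [-4/11] / (χ - a')^3.
Order-3 pole: residue = g''(a)/2; g''((-1) - (sqrt(5))*i) = -((3/2750)*sqrt(5))*i, so the residue is -((3/5500)*sqrt(5))*i.
The branch terms are analytic at (-1) + (sqrt(5))*i and contribute nothing to the residue; only the rational part matters.
The factor χ**2 + 2*χ + 6 splits as (χ - a)(χ - a') with a = (-1) + (sqrt(5))*i, a' = (-1) - (sqrt(5))*i. At the order-3 pole a set g(χ) = (χ - a)^3*(rational part) = [-4/11] / (χ - a')^3.
Order-3 pole: residue = g''(a)/2; g''((-1) + (sqrt(5))*i) = ((3/2750)*sqrt(5))*i, so the residue is ((3/5500)*sqrt(5))*i.
List the singular points by increasing real part (a conjugate pair: the negative imaginary part first).


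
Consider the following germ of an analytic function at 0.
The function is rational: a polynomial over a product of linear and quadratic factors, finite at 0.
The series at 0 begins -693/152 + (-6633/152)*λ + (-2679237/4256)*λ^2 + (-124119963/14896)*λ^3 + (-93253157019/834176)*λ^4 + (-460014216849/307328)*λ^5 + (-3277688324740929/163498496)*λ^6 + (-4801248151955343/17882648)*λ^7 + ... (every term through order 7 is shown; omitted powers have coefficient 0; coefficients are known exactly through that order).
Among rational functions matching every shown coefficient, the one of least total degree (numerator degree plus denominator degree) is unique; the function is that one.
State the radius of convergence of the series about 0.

The radius of convergence is -4/7 + (15/77)*sqrt(11).

No rational of total degree below 4 reproduces all 8 coefficients; solving the [0/4] Pade equations on them gives f(λ) = 7/(38*(λ + 2/3)**2*(λ**2 + 8*λ/7 - 1/11)), whose expansion matches every shown term.
Denominator factor (λ + 2/3)^2: pole of order 2 at -2/3, modulus 2/3.
Denominator factor (λ**2 + 8*λ/7 - 1/11): discriminant 900/539, real irrational roots -4/7 + (15/77)*sqrt(11) and -4/7 - (15/77)*sqrt(11); poles of order 1, moduli -4/7 + (15/77)*sqrt(11) and 4/7 + (15/77)*sqrt(11).
The radius of convergence is the smallest modulus among the singular points: -4/7 + (15/77)*sqrt(11).


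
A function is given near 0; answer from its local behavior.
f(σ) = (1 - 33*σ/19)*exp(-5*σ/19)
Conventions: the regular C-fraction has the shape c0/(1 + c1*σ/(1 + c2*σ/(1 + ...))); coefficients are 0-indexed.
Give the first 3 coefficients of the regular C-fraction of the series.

Taylor coefficients (expand at 0): a_0 = 1, a_1 = -2, a_2 = 355/722.
c0 = a_0 = 1. Peel one level at a time: if S = 1 + c*σ/S' with S'(0) = 1, then c is the σ-coefficient of S and S' = c*σ/(S - 1).
S_1 = c0/f = 1 + (2)*σ + (2533/722)*σ^2 + ...; c1 = 2.
S_2 = c1*σ/(S_1 - 1) = 1 + (-2533/1444)*σ + ...; c2 = -2533/1444.

The regular C-fraction coefficients are [1, 2, -2533/1444].


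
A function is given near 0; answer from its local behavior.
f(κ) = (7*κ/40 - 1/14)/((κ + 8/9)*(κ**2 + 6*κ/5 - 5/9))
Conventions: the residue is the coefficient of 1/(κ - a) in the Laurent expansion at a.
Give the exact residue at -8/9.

The residue is 1287/4718.

At the order-1 pole -8/9 set g(κ) = (κ - (-8/9))*f(κ) = (7*κ/40 - 1/14)/(κ**2 + 6*κ/5 - 5/9).
Simple pole: residue = g(a) at a = -8/9, which is 1287/4718.


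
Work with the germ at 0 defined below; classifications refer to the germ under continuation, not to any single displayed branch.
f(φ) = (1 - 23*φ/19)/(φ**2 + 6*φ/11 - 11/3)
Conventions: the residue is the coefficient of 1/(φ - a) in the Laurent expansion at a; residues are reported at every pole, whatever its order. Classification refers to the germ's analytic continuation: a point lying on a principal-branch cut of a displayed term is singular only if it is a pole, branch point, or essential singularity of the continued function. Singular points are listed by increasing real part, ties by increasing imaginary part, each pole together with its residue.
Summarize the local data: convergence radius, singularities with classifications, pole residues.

Radius of convergence at 0: -3/11 + (1/33)*sqrt(4074).
At -3/11 - (1/33)*sqrt(4074): a pole of order 1; residue -23/38 - (139/25802)*sqrt(4074).
At -3/11 + (1/33)*sqrt(4074): a pole of order 1; residue -23/38 + (139/25802)*sqrt(4074).

Denominator factor (φ**2 + 6*φ/11 - 11/3): discriminant 5432/363, real irrational roots -3/11 + (1/33)*sqrt(4074) and -3/11 - (1/33)*sqrt(4074); poles of order 1, moduli -3/11 + (1/33)*sqrt(4074) and 3/11 + (1/33)*sqrt(4074).
The radius of convergence is the smallest modulus among the singular points: -3/11 + (1/33)*sqrt(4074).
The factor φ**2 + 6*φ/11 - 11/3 splits as (φ - a)(φ - a') with a = -3/11 - (1/33)*sqrt(4074), a' = -3/11 + (1/33)*sqrt(4074). At the order-1 pole a set g(φ) = (φ - a)*f(φ) = [1 - 23*φ/19] / (φ - a').
Simple pole: residue = g(a) at a = -3/11 - (1/33)*sqrt(4074), which is -23/38 - (139/25802)*sqrt(4074).
The factor φ**2 + 6*φ/11 - 11/3 splits as (φ - a)(φ - a') with a = -3/11 + (1/33)*sqrt(4074), a' = -3/11 - (1/33)*sqrt(4074). At the order-1 pole a set g(φ) = (φ - a)*f(φ) = [1 - 23*φ/19] / (φ - a').
Simple pole: residue = g(a) at a = -3/11 + (1/33)*sqrt(4074), which is -23/38 + (139/25802)*sqrt(4074).
List the singular points by increasing real part (a conjugate pair: the negative imaginary part first).


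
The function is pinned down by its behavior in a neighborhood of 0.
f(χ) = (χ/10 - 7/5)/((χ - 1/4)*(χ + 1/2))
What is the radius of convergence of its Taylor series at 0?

Denominator factor (χ - 1/4): pole of order 1 at 1/4, modulus 1/4.
Denominator factor (χ + 1/2): pole of order 1 at -1/2, modulus 1/2.
The radius of convergence is the smallest modulus among the singular points: 1/4.

The radius of convergence is 1/4.


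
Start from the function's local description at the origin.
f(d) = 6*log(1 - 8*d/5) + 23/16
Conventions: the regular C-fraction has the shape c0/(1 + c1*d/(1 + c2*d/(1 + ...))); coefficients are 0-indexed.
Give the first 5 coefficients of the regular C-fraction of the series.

Taylor coefficients (expand at 0): a_0 = 23/16, a_1 = -48/5, a_2 = -192/25, a_3 = -1024/125, a_4 = -6144/625.
c0 = a_0 = 23/16. Peel one level at a time: if S = 1 + c*d/S' with S'(0) = 1, then c is the d-coefficient of S and S' = c*d/(S - 1).
S_1 = c0/f = 1 + (768/115)*d + (132096/2645)*d^2 + ...; c1 = 768/115.
S_2 = c1*d/(S_1 - 1) = 1 + (-172/23)*d + (-16/75)*d^2 + ...; c2 = -172/23.
S_3 = c2*d/(S_2 - 1) = 1 + (-92/3225)*d + (-228896/10400625)*d^2 + ...; c3 = -92/3225.
S_4 = c3*d/(S_3 - 1) = 1 + (-2488/3225)*d + ...; c4 = -2488/3225.

The regular C-fraction coefficients are [23/16, 768/115, -172/23, -92/3225, -2488/3225].


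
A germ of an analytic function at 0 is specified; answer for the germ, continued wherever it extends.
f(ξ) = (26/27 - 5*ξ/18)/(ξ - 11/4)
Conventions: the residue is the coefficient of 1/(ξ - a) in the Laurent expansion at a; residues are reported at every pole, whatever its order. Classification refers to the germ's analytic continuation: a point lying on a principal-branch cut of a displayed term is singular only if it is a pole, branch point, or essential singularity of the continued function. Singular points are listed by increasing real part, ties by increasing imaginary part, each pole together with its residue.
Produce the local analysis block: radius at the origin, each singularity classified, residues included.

Radius of convergence at 0: 11/4.
At 11/4: a pole of order 1; residue 43/216.

Denominator factor (ξ - 11/4): pole of order 1 at 11/4, modulus 11/4.
The radius of convergence is the smallest modulus among the singular points: 11/4.
At the order-1 pole 11/4 set g(ξ) = (ξ - (11/4))*f(ξ) = 26/27 - 5*ξ/18.
Simple pole: residue = g(a) at a = 11/4, which is 43/216.


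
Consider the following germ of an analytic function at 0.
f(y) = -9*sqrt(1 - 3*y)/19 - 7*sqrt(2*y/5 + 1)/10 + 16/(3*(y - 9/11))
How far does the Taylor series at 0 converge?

Denominator factor (y - 9/11): pole of order 1 at 9/11, modulus 9/11.
Branch term (-7/10)*sqrt(1 - y/(-5/2)): its argument vanishes at y = -5/2, a square-root branch point, modulus 5/2.
Branch term (-9/19)*sqrt(1 - y/(1/3)): its argument vanishes at y = 1/3, a square-root branch point, modulus 1/3.
The radius of convergence is the smallest modulus among the singular points: 1/3.

The radius of convergence is 1/3.


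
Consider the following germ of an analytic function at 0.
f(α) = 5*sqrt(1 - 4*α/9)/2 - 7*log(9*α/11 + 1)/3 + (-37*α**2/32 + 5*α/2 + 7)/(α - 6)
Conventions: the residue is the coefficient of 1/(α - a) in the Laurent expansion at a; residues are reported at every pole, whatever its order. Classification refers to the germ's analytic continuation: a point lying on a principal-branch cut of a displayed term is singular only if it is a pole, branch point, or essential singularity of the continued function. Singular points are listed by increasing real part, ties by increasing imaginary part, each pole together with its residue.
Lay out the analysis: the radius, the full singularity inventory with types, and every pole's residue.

Denominator factor (α - 6): pole of order 1 at 6, modulus 6.
Branch term (-7/3)*log(1 - α/(-11/9)): its argument vanishes at α = -11/9, a logarithmic branch point, modulus 11/9.
Branch term (5/2)*sqrt(1 - α/(9/4)): its argument vanishes at α = 9/4, a square-root branch point, modulus 9/4.
The radius of convergence is the smallest modulus among the singular points: 11/9.
The branch terms are analytic at 6 and contribute nothing to the residue; only the rational part matters.
At the order-1 pole 6 set g(α) = (α - (6))*(rational part) = -37*α**2/32 + 5*α/2 + 7.
Simple pole: residue = g(a) at a = 6, which is -157/8.
List the singular points by increasing real part (a conjugate pair: the negative imaginary part first).

Radius of convergence at 0: 11/9.
At -11/9: a logarithmic branch point.
At 9/4: an algebraic (square-root) branch point.
At 6: a pole of order 1; residue -157/8.


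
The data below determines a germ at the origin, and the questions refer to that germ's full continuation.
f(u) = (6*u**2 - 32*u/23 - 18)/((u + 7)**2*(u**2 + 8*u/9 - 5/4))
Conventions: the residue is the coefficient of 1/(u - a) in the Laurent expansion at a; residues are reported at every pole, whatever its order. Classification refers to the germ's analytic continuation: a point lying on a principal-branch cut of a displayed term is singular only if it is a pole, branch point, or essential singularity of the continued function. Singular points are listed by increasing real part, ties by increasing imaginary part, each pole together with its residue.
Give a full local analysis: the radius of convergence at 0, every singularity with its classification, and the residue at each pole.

Denominator factor (u**2 + 8*u/9 - 5/4): discriminant 469/81, real irrational roots -4/9 + (1/18)*sqrt(469) and -4/9 - (1/18)*sqrt(469); poles of order 1, moduli -4/9 + (1/18)*sqrt(469) and 4/9 + (1/18)*sqrt(469).
Denominator factor (u + 7)^2: pole of order 2 at -7, modulus 7.
The radius of convergence is the smallest modulus among the singular points: -4/9 + (1/18)*sqrt(469).
At the order-2 pole -7 set g(u) = (u - (-7))^2*f(u) = (6*u**2 - 32*u/23 - 18)/(u**2 + 8*u/9 - 5/4).
Order-2 pole: residue = g'(a); g'(-7) = 5968944/51405575, so the residue is 5968944/51405575.
The factor u**2 + 8*u/9 - 5/4 splits as (u - a)(u - a') with a = -4/9 - (1/18)*sqrt(469), a' = -4/9 + (1/18)*sqrt(469). At the order-1 pole a set g(u) = (u - a)*f(u) = [(6*u**2 - 32*u/23 - 18)/(u + 7)**2] / (u - a').
Simple pole: residue = g(a) at a = -4/9 - (1/18)*sqrt(469), which is -2984472/51405575 + (55276614/24109214675)*sqrt(469).
The factor u**2 + 8*u/9 - 5/4 splits as (u - a)(u - a') with a = -4/9 + (1/18)*sqrt(469), a' = -4/9 - (1/18)*sqrt(469). At the order-1 pole a set g(u) = (u - a)*f(u) = [(6*u**2 - 32*u/23 - 18)/(u + 7)**2] / (u - a').
Simple pole: residue = g(a) at a = -4/9 + (1/18)*sqrt(469), which is -2984472/51405575 - (55276614/24109214675)*sqrt(469).
List the singular points by increasing real part (a conjugate pair: the negative imaginary part first).

Radius of convergence at 0: -4/9 + (1/18)*sqrt(469).
At -7: a pole of order 2; residue 5968944/51405575.
At -4/9 - (1/18)*sqrt(469): a pole of order 1; residue -2984472/51405575 + (55276614/24109214675)*sqrt(469).
At -4/9 + (1/18)*sqrt(469): a pole of order 1; residue -2984472/51405575 - (55276614/24109214675)*sqrt(469).


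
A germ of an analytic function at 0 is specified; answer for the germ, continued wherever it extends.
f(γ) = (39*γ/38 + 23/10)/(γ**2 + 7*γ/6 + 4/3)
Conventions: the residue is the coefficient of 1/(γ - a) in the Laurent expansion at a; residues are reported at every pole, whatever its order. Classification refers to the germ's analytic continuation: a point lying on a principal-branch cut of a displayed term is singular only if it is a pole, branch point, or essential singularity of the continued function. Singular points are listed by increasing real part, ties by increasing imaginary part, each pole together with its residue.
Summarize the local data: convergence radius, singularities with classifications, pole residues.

Denominator factor (γ**2 + 7*γ/6 + 4/3): discriminant -143/36, complex-conjugate roots (-7/12) + ((1/12)*sqrt(143))*i and (-7/12) - ((1/12)*sqrt(143))*i; poles of order 1, moduli (2/3)*sqrt(3) and (2/3)*sqrt(3).
The radius of convergence is the smallest modulus among the singular points: (2/3)*sqrt(3).
The factor γ**2 + 7*γ/6 + 4/3 splits as (γ - a)(γ - a') with a = (-7/12) - ((1/12)*sqrt(143))*i, a' = (-7/12) + ((1/12)*sqrt(143))*i. At the order-1 pole a set g(γ) = (γ - a)*f(γ) = [39*γ/38 + 23/10] / (γ - a').
Simple pole: residue = g(a) at a = (-7/12) - ((1/12)*sqrt(143))*i, which is (39/76) + ((3879/54340)*sqrt(143))*i.
The factor γ**2 + 7*γ/6 + 4/3 splits as (γ - a)(γ - a') with a = (-7/12) + ((1/12)*sqrt(143))*i, a' = (-7/12) - ((1/12)*sqrt(143))*i. At the order-1 pole a set g(γ) = (γ - a)*f(γ) = [39*γ/38 + 23/10] / (γ - a').
Simple pole: residue = g(a) at a = (-7/12) + ((1/12)*sqrt(143))*i, which is (39/76) - ((3879/54340)*sqrt(143))*i.
List the singular points by increasing real part (a conjugate pair: the negative imaginary part first).

Radius of convergence at 0: (2/3)*sqrt(3).
At (-7/12) - ((1/12)*sqrt(143))*i: a pole of order 1; residue (39/76) + ((3879/54340)*sqrt(143))*i.
At (-7/12) + ((1/12)*sqrt(143))*i: a pole of order 1; residue (39/76) - ((3879/54340)*sqrt(143))*i.


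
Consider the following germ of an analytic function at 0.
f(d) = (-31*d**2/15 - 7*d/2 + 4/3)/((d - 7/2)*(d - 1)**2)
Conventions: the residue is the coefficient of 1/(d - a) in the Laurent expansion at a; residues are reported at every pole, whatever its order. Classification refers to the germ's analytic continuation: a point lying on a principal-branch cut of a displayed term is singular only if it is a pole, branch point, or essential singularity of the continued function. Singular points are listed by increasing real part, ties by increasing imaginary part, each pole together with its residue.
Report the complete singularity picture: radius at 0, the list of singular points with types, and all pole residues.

Radius of convergence at 0: 1.
At 1: a pole of order 2; residue 1399/375.
At 7/2: a pole of order 1; residue -2174/375.

Denominator factor (d - 7/2): pole of order 1 at 7/2, modulus 7/2.
Denominator factor (d - 1)^2: pole of order 2 at 1, modulus 1.
The radius of convergence is the smallest modulus among the singular points: 1.
At the order-2 pole 1 set g(d) = (d - (1))^2*f(d) = (-31*d**2/15 - 7*d/2 + 4/3)/(d - 7/2).
Order-2 pole: residue = g'(a); g'(1) = 1399/375, so the residue is 1399/375.
At the order-1 pole 7/2 set g(d) = (d - (7/2))*f(d) = (-31*d**2/15 - 7*d/2 + 4/3)/(d - 1)**2.
Simple pole: residue = g(a) at a = 7/2, which is -2174/375.
List the singular points by increasing real part (a conjugate pair: the negative imaginary part first).


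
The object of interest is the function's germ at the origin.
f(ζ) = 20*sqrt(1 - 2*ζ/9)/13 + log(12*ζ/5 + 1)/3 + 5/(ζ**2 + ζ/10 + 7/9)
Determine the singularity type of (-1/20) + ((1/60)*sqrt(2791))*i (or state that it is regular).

The point is a pole of order 1.

The denominator factor ζ**2 + ζ/10 + 7/9 vanishes at (-1/20) + ((1/60)*sqrt(2791))*i and appears to the power 1; the numerator there equals 5, nonzero, and no other factor vanishes.
The branch terms are analytic at this point.
Hence a pole whose order is the multiplicity, 1.


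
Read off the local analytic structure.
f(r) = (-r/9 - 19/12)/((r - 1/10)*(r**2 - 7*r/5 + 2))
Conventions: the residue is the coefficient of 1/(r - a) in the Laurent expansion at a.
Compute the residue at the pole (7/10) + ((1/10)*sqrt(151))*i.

The factor r**2 - 7*r/5 + 2 splits as (r - a)(r - a') with a = (7/10) + ((1/10)*sqrt(151))*i, a' = (7/10) - ((1/10)*sqrt(151))*i. At the order-1 pole a set g(r) = (r - a)*f(r) = [(-r/9 - 19/12)/(r - 1/10)] / (r - a').
Simple pole: residue = g(a) at a = (7/10) + ((1/10)*sqrt(151))*i, which is (1435/3366) + ((5240/254133)*sqrt(151))*i.

The residue is (1435/3366) + ((5240/254133)*sqrt(151))*i.


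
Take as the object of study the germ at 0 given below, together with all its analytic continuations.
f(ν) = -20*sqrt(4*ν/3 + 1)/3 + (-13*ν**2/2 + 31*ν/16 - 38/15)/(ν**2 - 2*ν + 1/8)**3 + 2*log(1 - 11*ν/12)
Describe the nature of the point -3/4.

The point is an algebraic (square-root) branch point.

The term (-20/3)*sqrt(1 - ν/(-3/4)) has argument 1 - -3/4/(-3/4) = 0 at -3/4: a square-root (algebraic, two-sheeted) branch point; the remaining terms are analytic or single-valued there.


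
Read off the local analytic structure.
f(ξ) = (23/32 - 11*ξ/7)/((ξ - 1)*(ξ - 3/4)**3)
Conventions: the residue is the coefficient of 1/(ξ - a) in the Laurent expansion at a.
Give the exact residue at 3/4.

The residue is 382/7.

At the order-3 pole 3/4 set g(ξ) = (ξ - (3/4))^3*f(ξ) = (23/32 - 11*ξ/7)/(ξ - 1).
Order-3 pole: residue = g''(a)/2; g''(3/4) = 764/7, so the residue is 382/7.


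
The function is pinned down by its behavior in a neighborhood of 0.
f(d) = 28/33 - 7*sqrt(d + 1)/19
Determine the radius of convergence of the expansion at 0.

The radius of convergence is 1.

Branch term (-7/19)*sqrt(1 - d/(-1)): its argument vanishes at d = -1, a square-root branch point, modulus 1.
The radius of convergence is the smallest modulus among the singular points: 1.


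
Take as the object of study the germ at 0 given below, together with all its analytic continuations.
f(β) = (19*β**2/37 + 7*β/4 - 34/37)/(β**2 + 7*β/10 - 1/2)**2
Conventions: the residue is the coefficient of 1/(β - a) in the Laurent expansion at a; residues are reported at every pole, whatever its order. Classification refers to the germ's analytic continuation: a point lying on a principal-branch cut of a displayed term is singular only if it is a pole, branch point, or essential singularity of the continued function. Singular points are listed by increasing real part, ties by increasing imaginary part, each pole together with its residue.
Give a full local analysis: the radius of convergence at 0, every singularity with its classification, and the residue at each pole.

Radius of convergence at 0: -7/20 + (1/20)*sqrt(249).
At -7/20 - (1/20)*sqrt(249): a pole of order 2; residue -(132325/2294037)*sqrt(249).
At -7/20 + (1/20)*sqrt(249): a pole of order 2; residue (132325/2294037)*sqrt(249).

Denominator factor (β**2 + 7*β/10 - 1/2)^2: discriminant 249/100, real irrational roots -7/20 + (1/20)*sqrt(249) and -7/20 - (1/20)*sqrt(249); poles of order 2, moduli -7/20 + (1/20)*sqrt(249) and 7/20 + (1/20)*sqrt(249).
The radius of convergence is the smallest modulus among the singular points: -7/20 + (1/20)*sqrt(249).
The factor β**2 + 7*β/10 - 1/2 splits as (β - a)(β - a') with a = -7/20 - (1/20)*sqrt(249), a' = -7/20 + (1/20)*sqrt(249). At the order-2 pole a set g(β) = (β - a)^2*f(β) = [19*β**2/37 + 7*β/4 - 34/37] / (β - a')^2.
Order-2 pole: residue = g'(a); g'(-7/20 - (1/20)*sqrt(249)) = -(132325/2294037)*sqrt(249), so the residue is -(132325/2294037)*sqrt(249).
The factor β**2 + 7*β/10 - 1/2 splits as (β - a)(β - a') with a = -7/20 + (1/20)*sqrt(249), a' = -7/20 - (1/20)*sqrt(249). At the order-2 pole a set g(β) = (β - a)^2*f(β) = [19*β**2/37 + 7*β/4 - 34/37] / (β - a')^2.
Order-2 pole: residue = g'(a); g'(-7/20 + (1/20)*sqrt(249)) = (132325/2294037)*sqrt(249), so the residue is (132325/2294037)*sqrt(249).
List the singular points by increasing real part (a conjugate pair: the negative imaginary part first).


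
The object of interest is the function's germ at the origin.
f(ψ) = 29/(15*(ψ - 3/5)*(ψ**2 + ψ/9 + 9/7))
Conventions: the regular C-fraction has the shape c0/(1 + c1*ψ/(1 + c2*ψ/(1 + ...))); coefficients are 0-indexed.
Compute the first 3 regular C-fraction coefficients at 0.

Taylor coefficients (expand at 0): a_0 = -203/81, a_1 = -25984/6561, a_2 = -2481878/531441.
c0 = a_0 = -203/81. Peel one level at a time: if S = 1 + c*ψ/S' with S'(0) = 1, then c is the ψ-coefficient of S and S' = c*ψ/(S - 1).
S_1 = c0/f = 1 + (-128/81)*ψ + (154/243)*ψ^2 + ...; c1 = -128/81.
S_2 = c1*ψ/(S_1 - 1) = 1 + (77/192)*ψ + ...; c2 = 77/192.

The regular C-fraction coefficients are [-203/81, -128/81, 77/192].


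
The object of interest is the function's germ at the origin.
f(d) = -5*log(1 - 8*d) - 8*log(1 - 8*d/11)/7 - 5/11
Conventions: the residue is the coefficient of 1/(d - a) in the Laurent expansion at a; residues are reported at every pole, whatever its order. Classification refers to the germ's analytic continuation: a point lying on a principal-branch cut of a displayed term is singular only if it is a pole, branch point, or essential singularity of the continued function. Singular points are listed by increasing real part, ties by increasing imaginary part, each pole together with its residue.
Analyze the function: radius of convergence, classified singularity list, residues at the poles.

Radius of convergence at 0: 1/8.
At 1/8: a logarithmic branch point.
At 11/8: a logarithmic branch point.

Branch term (-5)*log(1 - d/(1/8)): its argument vanishes at d = 1/8, a logarithmic branch point, modulus 1/8.
Branch term (-8/7)*log(1 - d/(11/8)): its argument vanishes at d = 11/8, a logarithmic branch point, modulus 11/8.
The radius of convergence is the smallest modulus among the singular points: 1/8.
List the singular points by increasing real part (a conjugate pair: the negative imaginary part first).


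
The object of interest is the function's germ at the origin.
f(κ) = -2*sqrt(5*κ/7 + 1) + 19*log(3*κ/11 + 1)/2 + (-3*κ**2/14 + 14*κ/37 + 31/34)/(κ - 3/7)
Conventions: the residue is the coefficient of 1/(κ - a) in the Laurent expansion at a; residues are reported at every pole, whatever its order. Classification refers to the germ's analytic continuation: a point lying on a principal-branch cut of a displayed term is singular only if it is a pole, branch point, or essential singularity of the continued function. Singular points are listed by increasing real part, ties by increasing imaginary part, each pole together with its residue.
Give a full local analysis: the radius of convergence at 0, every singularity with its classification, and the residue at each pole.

Denominator factor (κ - 3/7): pole of order 1 at 3/7, modulus 3/7.
Branch term (19/2)*log(1 - κ/(-11/3)): its argument vanishes at κ = -11/3, a logarithmic branch point, modulus 11/3.
Branch term (-2)*sqrt(1 - κ/(-7/5)): its argument vanishes at κ = -7/5, a square-root branch point, modulus 7/5.
The radius of convergence is the smallest modulus among the singular points: 3/7.
The branch terms are analytic at 3/7 and contribute nothing to the residue; only the rational part matters.
At the order-1 pole 3/7 set g(κ) = (κ - (3/7))*(rational part) = -3*κ**2/14 + 14*κ/37 + 31/34.
Simple pole: residue = g(a) at a = 3/7, which is 223205/215747.
List the singular points by increasing real part (a conjugate pair: the negative imaginary part first).

Radius of convergence at 0: 3/7.
At -11/3: a logarithmic branch point.
At -7/5: an algebraic (square-root) branch point.
At 3/7: a pole of order 1; residue 223205/215747.


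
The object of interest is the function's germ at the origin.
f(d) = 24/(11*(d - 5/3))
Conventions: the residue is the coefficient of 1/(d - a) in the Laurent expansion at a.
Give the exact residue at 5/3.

The residue is 24/11.

At the order-1 pole 5/3 set g(d) = (d - (5/3))*f(d) = 24/11.
Simple pole: residue = g(a) at a = 5/3, which is 24/11.


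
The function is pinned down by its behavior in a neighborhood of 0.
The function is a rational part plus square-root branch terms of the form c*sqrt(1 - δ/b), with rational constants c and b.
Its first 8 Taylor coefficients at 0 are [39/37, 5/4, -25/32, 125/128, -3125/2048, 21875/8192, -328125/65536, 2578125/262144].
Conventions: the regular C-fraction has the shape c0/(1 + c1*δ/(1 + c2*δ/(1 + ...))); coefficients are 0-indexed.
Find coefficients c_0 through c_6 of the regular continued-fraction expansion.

Taylor coefficients (read off): a_0 = 39/37, a_1 = 5/4, a_2 = -25/32, a_3 = 125/128, a_4 = -3125/2048, a_5 = 21875/8192, a_6 = -328125/65536.
c0 = a_0 = 39/37. Peel one level at a time: if S = 1 + c*δ/S' with S'(0) = 1, then c is the δ-coefficient of S and S' = c*δ/(S - 1).
S_1 = c0/f = 1 + (-185/156)*δ + (104525/48672)*δ^2 + ...; c1 = -185/156.
S_2 = c1*δ/(S_1 - 1) = 1 + (565/312)*δ + (-25/64)*δ^2 + ...; c2 = 565/312.
S_3 = c2*δ/(S_2 - 1) = 1 + (195/904)*δ + (-182325/817216)*δ^2 + ...; c3 = 195/904.
S_4 = c3*δ/(S_3 - 1) = 1 + (935/904)*δ + (-25/64)*δ^2 + ...; c4 = 935/904.
S_5 = c4*δ/(S_4 - 1) = 1 + (565/1496)*δ + (-737325/2238016)*δ^2 + ...; c5 = 565/1496.
S_6 = c5*δ/(S_5 - 1) = 1 + (1305/1496)*δ + ...; c6 = 1305/1496.

The regular C-fraction coefficients are [39/37, -185/156, 565/312, 195/904, 935/904, 565/1496, 1305/1496].


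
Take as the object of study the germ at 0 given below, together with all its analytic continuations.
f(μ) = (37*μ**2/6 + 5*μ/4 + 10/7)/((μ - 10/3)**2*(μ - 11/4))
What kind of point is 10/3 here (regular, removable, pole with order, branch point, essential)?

The denominator factor μ - 10/3 vanishes at 10/3 and appears to the power 2; the numerator there equals 28015/378, nonzero, and no other factor vanishes.
Hence a pole whose order is the multiplicity, 2.

The point is a pole of order 2.


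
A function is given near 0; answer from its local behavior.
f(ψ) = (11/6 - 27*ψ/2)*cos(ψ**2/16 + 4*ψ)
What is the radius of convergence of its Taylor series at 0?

The factor cos(ψ**2/16 + 4*ψ) is entire and contributes no finite singular point.
The polynomial part has no poles.
No finite singular points: the Taylor series at 0 converges everywhere.

The radius of convergence is infinite.


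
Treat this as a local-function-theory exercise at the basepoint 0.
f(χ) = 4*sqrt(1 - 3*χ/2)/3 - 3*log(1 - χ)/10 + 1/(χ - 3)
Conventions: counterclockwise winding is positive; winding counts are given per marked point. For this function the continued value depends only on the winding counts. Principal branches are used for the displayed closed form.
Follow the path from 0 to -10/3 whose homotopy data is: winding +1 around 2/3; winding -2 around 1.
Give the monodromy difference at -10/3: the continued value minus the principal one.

Continued minus principal equals (-(8/3)*sqrt(6)) + ((6/5)*pi)*i.

The rational part is single-valued and drops out of the difference; each branch term changes only by its own monodromy.
(-3/10)*log(1 - χ/(1)): each positive loop around 1 adds 2*pi*i to the log, so winding -2 contributes (-3/10)*(-2)*2*pi*i = (6/5)*pi*i.
(4/3)*sqrt(1 - χ/(2/3)): winding +1 is odd, the square root flips sign, contributing -2*(4/3)*sqrt(1 - (-10/3)/(2/3)) = -2*(4/3)*sqrt(6) = -(8/3)*sqrt(6).
Summing the contributions at χ = -10/3 gives (-(8/3)*sqrt(6)) + ((6/5)*pi)*i.


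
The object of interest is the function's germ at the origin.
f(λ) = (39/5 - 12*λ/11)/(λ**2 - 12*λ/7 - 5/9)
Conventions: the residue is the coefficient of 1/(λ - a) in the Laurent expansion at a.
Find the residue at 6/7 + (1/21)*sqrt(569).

The residue is -6/11 + (7929/62590)*sqrt(569).

The factor λ**2 - 12*λ/7 - 5/9 splits as (λ - a)(λ - a') with a = 6/7 + (1/21)*sqrt(569), a' = 6/7 - (1/21)*sqrt(569). At the order-1 pole a set g(λ) = (λ - a)*f(λ) = [39/5 - 12*λ/11] / (λ - a').
Simple pole: residue = g(a) at a = 6/7 + (1/21)*sqrt(569), which is -6/11 + (7929/62590)*sqrt(569).


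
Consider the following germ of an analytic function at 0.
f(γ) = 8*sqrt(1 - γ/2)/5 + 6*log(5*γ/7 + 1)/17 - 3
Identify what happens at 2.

The point is an algebraic (square-root) branch point.

The term (8/5)*sqrt(1 - γ/(2)) has argument 1 - 2/(2) = 0 at 2: a square-root (algebraic, two-sheeted) branch point; the remaining terms are analytic or single-valued there.


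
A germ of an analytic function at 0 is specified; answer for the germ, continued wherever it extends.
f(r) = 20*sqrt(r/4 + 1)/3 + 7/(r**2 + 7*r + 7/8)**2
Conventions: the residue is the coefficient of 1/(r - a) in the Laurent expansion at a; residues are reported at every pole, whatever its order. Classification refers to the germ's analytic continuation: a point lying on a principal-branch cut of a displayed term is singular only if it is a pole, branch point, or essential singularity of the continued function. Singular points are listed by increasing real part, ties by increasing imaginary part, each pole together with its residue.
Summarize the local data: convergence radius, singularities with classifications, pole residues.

Denominator factor (r**2 + 7*r + 7/8)^2: discriminant 91/2, real irrational roots -7/2 + (1/4)*sqrt(182) and -7/2 - (1/4)*sqrt(182); poles of order 2, moduli 7/2 - (1/4)*sqrt(182) and 7/2 + (1/4)*sqrt(182).
Branch term (20/3)*sqrt(1 - r/(-4)): its argument vanishes at r = -4, a square-root branch point, modulus 4.
The radius of convergence is the smallest modulus among the singular points: 7/2 - (1/4)*sqrt(182).
The branch term is analytic at -7/2 - (1/4)*sqrt(182) and contributes nothing to the residue; only the rational part matters.
The factor r**2 + 7*r + 7/8 splits as (r - a)(r - a') with a = -7/2 - (1/4)*sqrt(182), a' = -7/2 + (1/4)*sqrt(182). At the order-2 pole a set g(r) = (r - a)^2*(rational part) = [7] / (r - a')^2.
Order-2 pole: residue = g'(a); g'(-7/2 - (1/4)*sqrt(182)) = (4/1183)*sqrt(182), so the residue is (4/1183)*sqrt(182).
The branch term is analytic at -7/2 + (1/4)*sqrt(182) and contributes nothing to the residue; only the rational part matters.
The factor r**2 + 7*r + 7/8 splits as (r - a)(r - a') with a = -7/2 + (1/4)*sqrt(182), a' = -7/2 - (1/4)*sqrt(182). At the order-2 pole a set g(r) = (r - a)^2*(rational part) = [7] / (r - a')^2.
Order-2 pole: residue = g'(a); g'(-7/2 + (1/4)*sqrt(182)) = -(4/1183)*sqrt(182), so the residue is -(4/1183)*sqrt(182).
List the singular points by increasing real part (a conjugate pair: the negative imaginary part first).

Radius of convergence at 0: 7/2 - (1/4)*sqrt(182).
At -7/2 - (1/4)*sqrt(182): a pole of order 2; residue (4/1183)*sqrt(182).
At -4: an algebraic (square-root) branch point.
At -7/2 + (1/4)*sqrt(182): a pole of order 2; residue -(4/1183)*sqrt(182).


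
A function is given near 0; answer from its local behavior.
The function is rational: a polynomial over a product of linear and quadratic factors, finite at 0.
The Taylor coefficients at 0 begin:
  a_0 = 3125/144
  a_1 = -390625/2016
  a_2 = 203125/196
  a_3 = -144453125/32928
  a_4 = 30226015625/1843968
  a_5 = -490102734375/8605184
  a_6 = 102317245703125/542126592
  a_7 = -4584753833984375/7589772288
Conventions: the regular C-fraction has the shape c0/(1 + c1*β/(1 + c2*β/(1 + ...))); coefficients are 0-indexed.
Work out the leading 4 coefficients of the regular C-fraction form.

Taylor coefficients (read off): a_0 = 3125/144, a_1 = -390625/2016, a_2 = 203125/196, a_3 = -144453125/32928.
c0 = a_0 = 3125/144. Peel one level at a time: if S = 1 + c*β/S' with S'(0) = 1, then c is the β-coefficient of S and S' = c*β/(S - 1).
S_1 = c0/f = 1 + (125/14)*β + (895/28)*β^2 + ...; c1 = 125/14.
S_2 = c1*β/(S_1 - 1) = 1 + (-179/50)*β + (3729/625)*β^2 + ...; c2 = -179/50.
S_3 = c2*β/(S_2 - 1) = 1 + (7458/4475)*β + ...; c3 = 7458/4475.

The regular C-fraction coefficients are [3125/144, 125/14, -179/50, 7458/4475].


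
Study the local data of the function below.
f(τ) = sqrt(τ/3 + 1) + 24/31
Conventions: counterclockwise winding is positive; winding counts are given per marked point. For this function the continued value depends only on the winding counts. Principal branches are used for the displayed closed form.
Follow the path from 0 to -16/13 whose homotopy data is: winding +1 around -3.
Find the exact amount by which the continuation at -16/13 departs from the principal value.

Continued minus principal equals -(2/39)*sqrt(897).

The rational part is single-valued and drops out of the difference; each branch term changes only by its own monodromy.
(1)*sqrt(1 - τ/(-3)): winding +1 is odd, the square root flips sign, contributing -2*(1)*sqrt(1 - (-16/13)/(-3)) = -2*(1)*sqrt(23/39) = -(2/39)*sqrt(897).
Summing the contributions at τ = -16/13 gives -(2/39)*sqrt(897).


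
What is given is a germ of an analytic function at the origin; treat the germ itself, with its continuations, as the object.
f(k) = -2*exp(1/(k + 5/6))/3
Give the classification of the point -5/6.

The point is an essential singularity.

The exponent 1/(k - (-5/6)) has a pole at -5/6, so exp(1/(k - (-5/6))) takes every nonzero value near it: an essential singularity (not a pole of any order).


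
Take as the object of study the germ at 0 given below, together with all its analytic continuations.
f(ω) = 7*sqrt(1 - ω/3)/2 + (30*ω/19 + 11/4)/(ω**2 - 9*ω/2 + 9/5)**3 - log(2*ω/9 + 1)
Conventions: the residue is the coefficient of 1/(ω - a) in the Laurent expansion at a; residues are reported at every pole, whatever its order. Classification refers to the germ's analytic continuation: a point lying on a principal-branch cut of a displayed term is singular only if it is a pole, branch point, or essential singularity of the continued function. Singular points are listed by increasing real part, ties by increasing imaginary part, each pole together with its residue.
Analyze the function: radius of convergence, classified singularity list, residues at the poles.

Radius of convergence at 0: 9/4 - (3/20)*sqrt(145).
At -9/2: a logarithmic branch point.
At 9/4 - (3/20)*sqrt(145): a pole of order 3; residue -(191600/37534671)*sqrt(145).
At 3: an algebraic (square-root) branch point.
At 9/4 + (3/20)*sqrt(145): a pole of order 3; residue (191600/37534671)*sqrt(145).

Denominator factor (ω**2 - 9*ω/2 + 9/5)^3: discriminant 261/20, real irrational roots 9/4 + (3/20)*sqrt(145) and 9/4 - (3/20)*sqrt(145); poles of order 3, moduli 9/4 + (3/20)*sqrt(145) and 9/4 - (3/20)*sqrt(145).
Branch term (-1)*log(1 - ω/(-9/2)): its argument vanishes at ω = -9/2, a logarithmic branch point, modulus 9/2.
Branch term (7/2)*sqrt(1 - ω/(3)): its argument vanishes at ω = 3, a square-root branch point, modulus 3.
The radius of convergence is the smallest modulus among the singular points: 9/4 - (3/20)*sqrt(145).
The branch terms are analytic at 9/4 - (3/20)*sqrt(145) and contribute nothing to the residue; only the rational part matters.
The factor ω**2 - 9*ω/2 + 9/5 splits as (ω - a)(ω - a') with a = 9/4 - (3/20)*sqrt(145), a' = 9/4 + (3/20)*sqrt(145). At the order-3 pole a set g(ω) = (ω - a)^3*(rational part) = [30*ω/19 + 11/4] / (ω - a')^3.
Order-3 pole: residue = g''(a)/2; g''(9/4 - (3/20)*sqrt(145)) = -(383200/37534671)*sqrt(145), so the residue is -(191600/37534671)*sqrt(145).
The branch terms are analytic at 9/4 + (3/20)*sqrt(145) and contribute nothing to the residue; only the rational part matters.
The factor ω**2 - 9*ω/2 + 9/5 splits as (ω - a)(ω - a') with a = 9/4 + (3/20)*sqrt(145), a' = 9/4 - (3/20)*sqrt(145). At the order-3 pole a set g(ω) = (ω - a)^3*(rational part) = [30*ω/19 + 11/4] / (ω - a')^3.
Order-3 pole: residue = g''(a)/2; g''(9/4 + (3/20)*sqrt(145)) = (383200/37534671)*sqrt(145), so the residue is (191600/37534671)*sqrt(145).
List the singular points by increasing real part (a conjugate pair: the negative imaginary part first).
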